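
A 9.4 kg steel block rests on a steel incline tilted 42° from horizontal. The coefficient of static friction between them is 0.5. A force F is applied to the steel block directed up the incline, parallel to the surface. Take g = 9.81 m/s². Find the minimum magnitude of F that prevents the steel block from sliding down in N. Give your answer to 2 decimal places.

27.44 N

The normal force is N = mg cos 42° = 68.528 N. With F at its minimum the steel block is on the verge of sliding down, so static friction is at its maximum μ_s N = 0.5 × 68.528 = 34.264 N and acts up the slope.
Equilibrium along the incline: F + μ_s N = mg sin 42°, so F = 61.703 − 34.264 = 27.439 N.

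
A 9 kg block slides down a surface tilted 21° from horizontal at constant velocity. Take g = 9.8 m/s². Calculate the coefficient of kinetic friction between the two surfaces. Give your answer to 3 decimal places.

0.384

At constant velocity the net force along the incline is zero: mg sin 21° = μ mg cos 21°.
So μ = tan 21° = 0.3584 / 0.9336 = 0.3839.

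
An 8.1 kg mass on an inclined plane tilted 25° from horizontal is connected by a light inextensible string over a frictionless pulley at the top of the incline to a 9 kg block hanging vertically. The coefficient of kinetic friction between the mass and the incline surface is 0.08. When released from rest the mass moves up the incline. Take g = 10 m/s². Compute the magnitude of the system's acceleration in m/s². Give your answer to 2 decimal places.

For the mass on the incline: the weight component along the slope is m₁g sin 25° = 8.1 × 10 × 0.4226 = 34.231 N and the normal force is N = m₁g cos 25° = 73.411 N.
Kinetic friction opposes the mass's motion up the incline: f = μN = 0.08 × 73.411 = 5.873 N acting down the slope.
Newton's second law for the mass (up-slope positive): T − 34.231 − 5.873 = 8.1 a. For the hanging block (downward positive): 9 × 10 − T = 9 a.
Adding the two equations eliminates T: 49.896 = 17.1 a, so a = 2.9179 m/s².

2.92 m/s²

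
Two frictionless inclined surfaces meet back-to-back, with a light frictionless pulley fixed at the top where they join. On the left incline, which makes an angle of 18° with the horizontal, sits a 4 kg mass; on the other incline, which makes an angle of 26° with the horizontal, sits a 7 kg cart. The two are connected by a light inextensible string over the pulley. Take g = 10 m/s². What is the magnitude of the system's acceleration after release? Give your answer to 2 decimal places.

Resolve each weight along its own incline: the 4 kg mass has component 4 × 10 × sin 18° = 12.361 N down its slope, and the 7 kg mass has 7 × 10 × sin 26° = 30.686 N down its slope.
The 7 kg side's 30.686 N exceeds the other side's 12.361 N, so that mass slides down and the 4 kg mass slides up. Taking that direction as positive, Newton's second law for the whole system gives 30.686 − 12.361 = (4 + 7) a, so a = 18.325 / 11 = 1.6659 m/s².

1.67 m/s²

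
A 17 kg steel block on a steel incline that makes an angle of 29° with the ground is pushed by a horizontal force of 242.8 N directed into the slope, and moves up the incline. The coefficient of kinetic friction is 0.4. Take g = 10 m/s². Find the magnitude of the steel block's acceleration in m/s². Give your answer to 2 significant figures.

1.4 m/s²

The horizontal push has components F cos 29° = 242.8 × 0.8746 = 212.353 N up the incline and F sin 29° = 242.8 × 0.4848 = 117.709 N pressing into the surface.
The normal force is therefore N = mg cos 29° + F sin 29° = 148.682 + 117.709 = 266.391 N, and kinetic friction down the slope is μN = 0.4 × 266.391 = 106.556 N.
Along the incline: F cos 29° − mg sin 29° − μN = ma, so 212.353 − 82.416 − 106.556 = 17 a, giving a = 1.3754 m/s².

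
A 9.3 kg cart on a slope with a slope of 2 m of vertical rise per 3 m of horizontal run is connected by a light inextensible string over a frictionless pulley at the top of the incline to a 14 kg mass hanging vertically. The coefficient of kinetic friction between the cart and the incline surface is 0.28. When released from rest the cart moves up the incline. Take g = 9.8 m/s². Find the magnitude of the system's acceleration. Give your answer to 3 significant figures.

2.81 m/s²

For the cart on the incline: the weight component along the slope is m₁g sin 33.69° = 9.3 × 9.8 × 0.5547 = 50.555 N and the normal force is N = m₁g cos 33.69° = 75.833 N.
Kinetic friction opposes the cart's motion up the incline: f = μN = 0.28 × 75.833 = 21.233 N acting down the slope.
Newton's second law for the cart (up-slope positive): T − 50.555 − 21.233 = 9.3 a. For the hanging mass (downward positive): 14 × 9.8 − T = 14 a.
Adding the two equations eliminates T: 65.412 = 23.3 a, so a = 2.8074 m/s².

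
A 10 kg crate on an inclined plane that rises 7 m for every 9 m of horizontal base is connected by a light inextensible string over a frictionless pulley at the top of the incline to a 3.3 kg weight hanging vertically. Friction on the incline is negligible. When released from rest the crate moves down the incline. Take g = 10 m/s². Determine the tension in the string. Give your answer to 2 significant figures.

For the crate on the incline: the weight component along the slope is m₁g sin 37.87° = 10 × 10 × 0.6139 = 61.390 N and the normal force is N = m₁g cos 37.87° = 78.935 N.
Newton's second law for the crate (down-slope positive): 61.390 − T = 10 a. For the hanging weight (upward positive): T − 3.3 × 10 = 3.3 a.
Adding the two equations eliminates T: 28.390 = 13.3 a, so a = 2.1346 m/s².
Then from the hanging weight's equation, T = 3.3 × (10 + 2.1346) = 40.044 N.

40 N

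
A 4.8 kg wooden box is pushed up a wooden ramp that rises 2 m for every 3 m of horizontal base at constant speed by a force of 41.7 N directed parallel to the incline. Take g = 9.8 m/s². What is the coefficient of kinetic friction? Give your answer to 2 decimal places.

0.40

At constant speed ΣF = 0 along the incline. The applied 41.7 N acts up the slope; the weight component mg sin 33.69° = 26.093 N and kinetic friction μN both act down the slope.
So 41.7 = 26.093 + μ × 39.140, giving μ = (41.7 − 26.093) / 39.140 = 0.3987.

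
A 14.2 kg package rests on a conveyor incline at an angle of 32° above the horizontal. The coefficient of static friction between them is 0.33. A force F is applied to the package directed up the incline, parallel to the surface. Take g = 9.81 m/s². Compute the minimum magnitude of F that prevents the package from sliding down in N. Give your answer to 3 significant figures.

The normal force is N = mg cos 32° = 118.135 N. With F at its minimum the package is on the verge of sliding down, so static friction is at its maximum μ_s N = 0.33 × 118.135 = 38.985 N and acts up the slope.
Equilibrium along the incline: F + μ_s N = mg sin 32°, so F = 73.819 − 38.985 = 34.834 N.

34.8 N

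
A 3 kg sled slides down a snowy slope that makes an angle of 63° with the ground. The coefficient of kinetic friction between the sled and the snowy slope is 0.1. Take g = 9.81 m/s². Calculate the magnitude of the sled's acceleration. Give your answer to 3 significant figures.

Resolving the weight along the incline: the component pulling the sled down the slope is mg sin 63° = 3 × 9.81 × 0.8910 = 26.222 N, and the normal force is N = mg cos 63° = 3 × 9.81 × 0.4540 = 13.361 N.
Kinetic friction acts up the slope with magnitude f = μN = 0.1 × 13.361 = 1.336 N.
Net force along the incline is 26.222 − 1.336 = 24.886 N, so a = 24.886 / 3 = 8.2953 m/s².

8.30 m/s²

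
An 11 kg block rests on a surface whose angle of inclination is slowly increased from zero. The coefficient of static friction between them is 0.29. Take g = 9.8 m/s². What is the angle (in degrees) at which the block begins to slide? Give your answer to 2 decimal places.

16.17°

At the threshold of sliding, static friction is at its maximum μ_s N and exactly balances the weight component along the incline: mg sin θ = μ_s mg cos θ.
Hence tan θ = μ_s = 0.29, so θ = arctan(0.29) = 16.1722°.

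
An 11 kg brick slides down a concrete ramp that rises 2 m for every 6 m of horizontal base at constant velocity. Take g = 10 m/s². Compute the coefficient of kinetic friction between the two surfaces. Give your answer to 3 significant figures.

At constant velocity the net force along the incline is zero: mg sin 18.43° = μ mg cos 18.43°.
So μ = tan 18.43° = 0.3162 / 0.9487 = 0.3333.

0.333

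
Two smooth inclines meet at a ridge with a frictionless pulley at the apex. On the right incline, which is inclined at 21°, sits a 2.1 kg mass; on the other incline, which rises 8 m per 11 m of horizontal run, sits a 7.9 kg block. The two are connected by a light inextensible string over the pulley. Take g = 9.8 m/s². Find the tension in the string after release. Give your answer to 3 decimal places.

Resolve each weight along its own incline: the 2.1 kg mass has component 2.1 × 9.8 × sin 21° = 7.375 N down its slope, and the 7.9 kg mass has 7.9 × 9.8 × sin 36.03° = 45.536 N down its slope.
The 7.9 kg side's 45.536 N exceeds the other side's 7.375 N, so that mass slides down and the 2.1 kg mass slides up. Taking that direction as positive, Newton's second law for the whole system gives 45.536 − 7.375 = (2.1 + 7.9) a, so a = 38.161 / 10 = 3.8161 m/s².
For the 2.1 kg mass (up-slope positive): T − 7.375 = 2.1 × 3.8161, so T = 15.389 N.

15.389 N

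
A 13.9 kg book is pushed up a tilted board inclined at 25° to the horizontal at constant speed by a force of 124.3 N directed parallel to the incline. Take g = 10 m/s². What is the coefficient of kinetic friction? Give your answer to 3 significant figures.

0.520

At constant speed ΣF = 0 along the incline. The applied 124.3 N acts up the slope; the weight component mg sin 25° = 58.744 N and kinetic friction μN both act down the slope.
So 124.3 = 58.744 + μ × 125.977, giving μ = (124.3 − 58.744) / 125.977 = 0.5204.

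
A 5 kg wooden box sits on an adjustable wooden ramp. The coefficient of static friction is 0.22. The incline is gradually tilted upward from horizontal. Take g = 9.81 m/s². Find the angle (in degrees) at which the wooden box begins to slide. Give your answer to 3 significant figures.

12.4°

At the threshold of sliding, static friction is at its maximum μ_s N and exactly balances the weight component along the incline: mg sin θ = μ_s mg cos θ.
Hence tan θ = μ_s = 0.22, so θ = arctan(0.22) = 12.4074°.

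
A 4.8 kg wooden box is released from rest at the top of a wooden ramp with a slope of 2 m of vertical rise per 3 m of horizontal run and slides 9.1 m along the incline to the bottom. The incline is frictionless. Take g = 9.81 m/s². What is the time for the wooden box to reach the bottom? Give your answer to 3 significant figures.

1.83 s

The weight component along the incline is mg sin 33.69° = 26.120 N and the normal force is N = mg cos 33.69° = 39.180 N.
With no friction, a = g sin 33.69° = 5.4416 m/s².
Starting from rest, L = ½at², so t = √(2L/a) = √(2 × 9.1 / 5.4416) = 1.8288 s.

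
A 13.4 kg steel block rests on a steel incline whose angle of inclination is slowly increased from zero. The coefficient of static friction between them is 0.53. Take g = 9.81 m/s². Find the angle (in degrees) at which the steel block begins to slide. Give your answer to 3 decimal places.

27.924°

At the threshold of sliding, static friction is at its maximum μ_s N and exactly balances the weight component along the incline: mg sin θ = μ_s mg cos θ.
Hence tan θ = μ_s = 0.53, so θ = arctan(0.53) = 27.9236°.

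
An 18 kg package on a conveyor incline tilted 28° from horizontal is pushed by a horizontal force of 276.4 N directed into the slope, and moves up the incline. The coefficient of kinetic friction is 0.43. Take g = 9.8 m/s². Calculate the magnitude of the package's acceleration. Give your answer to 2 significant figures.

2.1 m/s²

The horizontal push has components F cos 28° = 276.4 × 0.8829 = 244.034 N up the incline and F sin 28° = 276.4 × 0.4695 = 129.770 N pressing into the surface.
The normal force is therefore N = mg cos 28° + F sin 28° = 155.744 + 129.770 = 285.514 N, and kinetic friction down the slope is μN = 0.43 × 285.514 = 122.771 N.
Along the incline: F cos 28° − mg sin 28° − μN = ma, so 244.034 − 82.820 − 122.771 = 18 a, giving a = 2.1357 m/s².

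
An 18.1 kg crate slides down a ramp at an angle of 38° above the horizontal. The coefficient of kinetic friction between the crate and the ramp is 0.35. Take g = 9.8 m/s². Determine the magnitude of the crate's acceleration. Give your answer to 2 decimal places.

Resolving the weight along the incline: the component pulling the crate down the slope is mg sin 38° = 18.1 × 9.8 × 0.6157 = 109.213 N, and the normal force is N = mg cos 38° = 18.1 × 9.8 × 0.7880 = 139.775 N.
Kinetic friction acts up the slope with magnitude f = μN = 0.35 × 139.775 = 48.921 N.
Net force along the incline is 109.213 − 48.921 = 60.292 N, so a = 60.292 / 18.1 = 3.3310 m/s².

3.33 m/s²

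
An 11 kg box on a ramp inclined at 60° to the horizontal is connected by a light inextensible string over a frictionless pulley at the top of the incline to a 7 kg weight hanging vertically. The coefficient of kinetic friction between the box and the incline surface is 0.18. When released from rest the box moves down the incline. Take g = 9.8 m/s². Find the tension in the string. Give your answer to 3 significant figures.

For the box on the incline: the weight component along the slope is m₁g sin 60° = 11 × 9.8 × 0.8660 = 93.355 N and the normal force is N = m₁g cos 60° = 53.900 N.
Kinetic friction opposes the box's motion down the incline: f = μN = 0.18 × 53.900 = 9.702 N acting up the slope.
Newton's second law for the box (down-slope positive): 93.355 − 9.702 − T = 11 a. For the hanging weight (upward positive): T − 7 × 9.8 = 7 a.
Adding the two equations eliminates T: 15.053 = 18 a, so a = 0.8363 m/s².
Then from the hanging weight's equation, T = 7 × (9.8 + 0.8363) = 74.454 N.

74.5 N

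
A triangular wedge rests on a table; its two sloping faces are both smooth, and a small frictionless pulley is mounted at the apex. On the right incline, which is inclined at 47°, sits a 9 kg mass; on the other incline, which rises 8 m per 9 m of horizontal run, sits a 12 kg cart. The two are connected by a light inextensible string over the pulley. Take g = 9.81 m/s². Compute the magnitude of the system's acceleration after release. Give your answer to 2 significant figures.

Resolve each weight along its own incline: the 9 kg mass has component 9 × 9.81 × sin 47° = 64.571 N down its slope, and the 12 kg mass has 12 × 9.81 × sin 41.63° = 78.209 N down its slope.
The 12 kg side's 78.209 N exceeds the other side's 64.571 N, so that mass slides down and the 9 kg mass slides up. Taking that direction as positive, Newton's second law for the whole system gives 78.209 − 64.571 = (9 + 12) a, so a = 13.638 / 21 = 0.6494 m/s².

0.65 m/s²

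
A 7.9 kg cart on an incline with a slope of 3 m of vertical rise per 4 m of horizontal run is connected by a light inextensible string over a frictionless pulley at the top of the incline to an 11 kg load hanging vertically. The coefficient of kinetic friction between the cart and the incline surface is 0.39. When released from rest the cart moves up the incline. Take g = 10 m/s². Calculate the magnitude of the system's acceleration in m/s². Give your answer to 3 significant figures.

For the cart on the incline: the weight component along the slope is m₁g sin 36.87° = 7.9 × 10 × 0.6000 = 47.400 N and the normal force is N = m₁g cos 36.87° = 63.200 N.
Kinetic friction opposes the cart's motion up the incline: f = μN = 0.39 × 63.200 = 24.648 N acting down the slope.
Newton's second law for the cart (up-slope positive): T − 47.400 − 24.648 = 7.9 a. For the hanging load (downward positive): 11 × 10 − T = 11 a.
Adding the two equations eliminates T: 37.952 = 18.9 a, so a = 2.0080 m/s².

2.01 m/s²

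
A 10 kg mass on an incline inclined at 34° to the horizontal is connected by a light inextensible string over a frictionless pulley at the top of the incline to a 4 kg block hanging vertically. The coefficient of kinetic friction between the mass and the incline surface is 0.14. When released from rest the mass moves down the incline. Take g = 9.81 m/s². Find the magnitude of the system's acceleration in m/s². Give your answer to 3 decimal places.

0.302 m/s²

For the mass on the incline: the weight component along the slope is m₁g sin 34° = 10 × 9.81 × 0.5592 = 54.858 N and the normal force is N = m₁g cos 34° = 81.329 N.
Kinetic friction opposes the mass's motion down the incline: f = μN = 0.14 × 81.329 = 11.386 N acting up the slope.
Newton's second law for the mass (down-slope positive): 54.858 − 11.386 − T = 10 a. For the hanging block (upward positive): T − 4 × 9.81 = 4 a.
Adding the two equations eliminates T: 4.232 = 14 a, so a = 0.3023 m/s².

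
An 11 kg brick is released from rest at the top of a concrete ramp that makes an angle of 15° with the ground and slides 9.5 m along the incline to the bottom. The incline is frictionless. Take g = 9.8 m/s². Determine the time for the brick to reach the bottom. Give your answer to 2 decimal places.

2.74 s

The weight component along the incline is mg sin 15° = 27.901 N and the normal force is N = mg cos 15° = 104.127 N.
With no friction, a = g sin 15° = 2.5364 m/s².
Starting from rest, L = ½at², so t = √(2L/a) = √(2 × 9.5 / 2.5364) = 2.7370 s.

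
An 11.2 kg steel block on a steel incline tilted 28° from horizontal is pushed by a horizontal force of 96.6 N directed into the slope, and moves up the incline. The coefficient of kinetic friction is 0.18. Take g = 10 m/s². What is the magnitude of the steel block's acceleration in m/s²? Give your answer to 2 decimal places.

The horizontal push has components F cos 28° = 96.6 × 0.8829 = 85.288 N up the incline and F sin 28° = 96.6 × 0.4695 = 45.354 N pressing into the surface.
The normal force is therefore N = mg cos 28° + F sin 28° = 98.885 + 45.354 = 144.239 N, and kinetic friction down the slope is μN = 0.18 × 144.239 = 25.963 N.
Along the incline: F cos 28° − mg sin 28° − μN = ma, so 85.288 − 52.584 − 25.963 = 11.2 a, giving a = 0.6019 m/s².

0.60 m/s²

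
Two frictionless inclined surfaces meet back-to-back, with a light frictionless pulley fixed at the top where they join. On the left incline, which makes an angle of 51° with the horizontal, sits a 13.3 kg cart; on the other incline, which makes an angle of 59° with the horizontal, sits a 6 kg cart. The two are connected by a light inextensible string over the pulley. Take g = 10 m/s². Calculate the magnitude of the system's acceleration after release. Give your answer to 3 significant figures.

Resolve each weight along its own incline: the 13.3 kg mass has component 13.3 × 10 × sin 51° = 103.360 N down its slope, and the 6 kg mass has 6 × 10 × sin 59° = 51.430 N down its slope.
The 13.3 kg side's 103.360 N exceeds the other side's 51.430 N, so that mass slides down and the 6 kg mass slides up. Taking that direction as positive, Newton's second law for the whole system gives 103.360 − 51.430 = (13.3 + 6) a, so a = 51.930 / 19.3 = 2.6907 m/s².

2.69 m/s²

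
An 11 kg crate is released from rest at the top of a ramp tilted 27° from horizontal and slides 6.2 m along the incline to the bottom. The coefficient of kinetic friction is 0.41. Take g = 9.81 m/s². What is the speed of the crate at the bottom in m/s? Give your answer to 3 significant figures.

The weight component along the incline is mg sin 27° = 48.990 N and the normal force is N = mg cos 27° = 96.149 N.
Friction up the slope is f = μN = 0.41 × 96.149 = 39.421 N, so the net downslope force is 48.990 − 39.421 = 9.569 N and a = 9.569 / 11 = 0.8699 m/s².
Starting from rest over a distance of 6.2 m, v² = 2aL = 2 × 0.8699 × 6.2 = 10.7868, so v = 3.2843 m/s.

3.28 m/s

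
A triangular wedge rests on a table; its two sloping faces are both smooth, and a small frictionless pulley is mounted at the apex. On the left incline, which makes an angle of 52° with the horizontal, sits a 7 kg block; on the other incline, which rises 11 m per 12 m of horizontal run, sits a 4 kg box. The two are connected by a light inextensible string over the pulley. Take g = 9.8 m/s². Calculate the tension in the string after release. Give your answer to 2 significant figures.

37 N

Resolve each weight along its own incline: the 7 kg mass has component 7 × 9.8 × sin 52° = 54.058 N down its slope, and the 4 kg mass has 4 × 9.8 × sin 42.51° = 26.488 N down its slope.
The 7 kg side's 54.058 N exceeds the other side's 26.488 N, so that mass slides down and the 4 kg mass slides up. Taking that direction as positive, Newton's second law for the whole system gives 54.058 − 26.488 = (7 + 4) a, so a = 27.570 / 11 = 2.5064 m/s².
For the 4 kg mass (up-slope positive): T − 26.488 = 4 × 2.5064, so T = 36.514 N.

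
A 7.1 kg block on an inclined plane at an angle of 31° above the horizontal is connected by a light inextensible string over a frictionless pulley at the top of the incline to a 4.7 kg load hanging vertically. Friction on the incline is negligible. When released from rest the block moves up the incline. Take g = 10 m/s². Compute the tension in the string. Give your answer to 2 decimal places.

For the block on the incline: the weight component along the slope is m₁g sin 31° = 7.1 × 10 × 0.5150 = 36.565 N and the normal force is N = m₁g cos 31° = 60.859 N.
Newton's second law for the block (up-slope positive): T − 36.565 = 7.1 a. For the hanging load (downward positive): 4.7 × 10 − T = 4.7 a.
Adding the two equations eliminates T: 10.435 = 11.8 a, so a = 0.8843 m/s².
Then from the hanging load's equation, T = 4.7 × (10 − 0.8843) = 42.844 N.

42.84 N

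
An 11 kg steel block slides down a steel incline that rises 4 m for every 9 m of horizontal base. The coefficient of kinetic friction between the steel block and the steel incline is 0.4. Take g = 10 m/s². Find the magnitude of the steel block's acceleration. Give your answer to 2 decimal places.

Resolving the weight along the incline: the component pulling the steel block down the slope is mg sin 23.96° = 11 × 10 × 0.4061 = 44.671 N, and the normal force is N = mg cos 23.96° = 11 × 10 × 0.9138 = 100.518 N.
Kinetic friction acts up the slope with magnitude f = μN = 0.4 × 100.518 = 40.207 N.
Net force along the incline is 44.671 − 40.207 = 4.464 N, so a = 4.464 / 11 = 0.4058 m/s².

0.41 m/s²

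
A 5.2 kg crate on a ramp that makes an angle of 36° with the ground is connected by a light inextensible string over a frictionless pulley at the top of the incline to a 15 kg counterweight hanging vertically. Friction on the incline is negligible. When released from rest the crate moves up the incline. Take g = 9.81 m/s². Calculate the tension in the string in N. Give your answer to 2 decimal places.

60.15 N

For the crate on the incline: the weight component along the slope is m₁g sin 36° = 5.2 × 9.81 × 0.5878 = 29.985 N and the normal force is N = m₁g cos 36° = 41.270 N.
Newton's second law for the crate (up-slope positive): T − 29.985 = 5.2 a. For the hanging counterweight (downward positive): 15 × 9.81 − T = 15 a.
Adding the two equations eliminates T: 117.165 = 20.2 a, so a = 5.8002 m/s².
Then from the hanging counterweight's equation, T = 15 × (9.81 − 5.8002) = 60.147 N.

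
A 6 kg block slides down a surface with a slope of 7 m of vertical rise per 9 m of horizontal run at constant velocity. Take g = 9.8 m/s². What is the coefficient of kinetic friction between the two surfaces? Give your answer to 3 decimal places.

0.778

At constant velocity the net force along the incline is zero: mg sin 37.87° = μ mg cos 37.87°.
So μ = tan 37.87° = 0.6139 / 0.7894 = 0.7777.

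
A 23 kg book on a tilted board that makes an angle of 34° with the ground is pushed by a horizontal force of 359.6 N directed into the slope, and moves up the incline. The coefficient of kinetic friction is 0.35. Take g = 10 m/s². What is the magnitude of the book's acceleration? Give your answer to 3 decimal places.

The horizontal push has components F cos 34° = 359.6 × 0.8290 = 298.108 N up the incline and F sin 34° = 359.6 × 0.5592 = 201.088 N pressing into the surface.
The normal force is therefore N = mg cos 34° + F sin 34° = 190.670 + 201.088 = 391.758 N, and kinetic friction down the slope is μN = 0.35 × 391.758 = 137.115 N.
Along the incline: F cos 34° − mg sin 34° − μN = ma, so 298.108 − 128.616 − 137.115 = 23 a, giving a = 1.4077 m/s².

1.408 m/s²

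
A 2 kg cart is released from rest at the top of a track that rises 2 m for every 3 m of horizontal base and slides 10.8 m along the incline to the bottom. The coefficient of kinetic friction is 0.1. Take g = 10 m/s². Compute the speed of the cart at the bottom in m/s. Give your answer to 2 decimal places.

The weight component along the incline is mg sin 33.69° = 11.094 N and the normal force is N = mg cos 33.69° = 16.641 N.
Friction up the slope is f = μN = 0.1 × 16.641 = 1.664 N, so the net downslope force is 11.094 − 1.664 = 9.430 N and a = 9.430 / 2 = 4.7150 m/s².
Starting from rest over a distance of 10.8 m, v² = 2aL = 2 × 4.7150 × 10.8 = 101.8440, so v = 10.0918 m/s.

10.09 m/s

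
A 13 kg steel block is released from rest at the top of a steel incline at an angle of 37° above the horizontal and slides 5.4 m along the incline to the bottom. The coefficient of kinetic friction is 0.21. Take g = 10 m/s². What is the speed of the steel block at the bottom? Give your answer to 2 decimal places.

6.85 m/s

The weight component along the incline is mg sin 37° = 78.236 N and the normal force is N = mg cos 37° = 103.823 N.
Friction up the slope is f = μN = 0.21 × 103.823 = 21.803 N, so the net downslope force is 78.236 − 21.803 = 56.433 N and a = 56.433 / 13 = 4.3410 m/s².
Starting from rest over a distance of 5.4 m, v² = 2aL = 2 × 4.3410 × 5.4 = 46.8828, so v = 6.8471 m/s.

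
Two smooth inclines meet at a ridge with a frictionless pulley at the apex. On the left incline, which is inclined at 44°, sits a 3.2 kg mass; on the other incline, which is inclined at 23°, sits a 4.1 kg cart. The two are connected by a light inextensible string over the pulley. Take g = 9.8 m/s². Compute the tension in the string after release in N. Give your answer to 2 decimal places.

Resolve each weight along its own incline: the 3.2 kg mass has component 3.2 × 9.8 × sin 44° = 21.784 N down its slope, and the 4.1 kg mass has 4.1 × 9.8 × sin 23° = 15.700 N down its slope.
The 3.2 kg side's 21.784 N exceeds the other side's 15.700 N, so that mass slides down and the 4.1 kg mass slides up. Taking that direction as positive, Newton's second law for the whole system gives 21.784 − 15.700 = (3.2 + 4.1) a, so a = 6.084 / 7.3 = 0.8334 m/s².
For the 4.1 kg mass (up-slope positive): T − 15.700 = 4.1 × 0.8334, so T = 19.117 N.

19.12 N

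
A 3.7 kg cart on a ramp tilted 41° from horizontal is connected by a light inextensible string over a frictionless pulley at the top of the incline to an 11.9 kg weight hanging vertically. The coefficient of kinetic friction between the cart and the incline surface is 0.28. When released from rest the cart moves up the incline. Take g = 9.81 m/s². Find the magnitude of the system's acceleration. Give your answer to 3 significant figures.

5.47 m/s²

For the cart on the incline: the weight component along the slope is m₁g sin 41° = 3.7 × 9.81 × 0.6561 = 23.814 N and the normal force is N = m₁g cos 41° = 27.394 N.
Kinetic friction opposes the cart's motion up the incline: f = μN = 0.28 × 27.394 = 7.670 N acting down the slope.
Newton's second law for the cart (up-slope positive): T − 23.814 − 7.670 = 3.7 a. For the hanging weight (downward positive): 11.9 × 9.81 − T = 11.9 a.
Adding the two equations eliminates T: 85.255 = 15.6 a, so a = 5.4651 m/s².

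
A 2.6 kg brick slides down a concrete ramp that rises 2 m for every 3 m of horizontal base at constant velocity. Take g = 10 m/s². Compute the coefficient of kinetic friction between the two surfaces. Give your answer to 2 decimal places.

At constant velocity the net force along the incline is zero: mg sin 33.69° = μ mg cos 33.69°.
So μ = tan 33.69° = 0.5547 / 0.8321 = 0.6666.

0.67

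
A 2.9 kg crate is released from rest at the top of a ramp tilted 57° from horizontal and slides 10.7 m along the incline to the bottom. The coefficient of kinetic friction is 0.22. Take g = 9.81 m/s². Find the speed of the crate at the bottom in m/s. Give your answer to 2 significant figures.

12 m/s

The weight component along the incline is mg sin 57° = 23.859 N and the normal force is N = mg cos 57° = 15.494 N.
Friction up the slope is f = μN = 0.22 × 15.494 = 3.409 N, so the net downslope force is 23.859 − 3.409 = 20.450 N and a = 20.450 / 2.9 = 7.0517 m/s².
Starting from rest over a distance of 10.7 m, v² = 2aL = 2 × 7.0517 × 10.7 = 150.9064, so v = 12.2844 m/s.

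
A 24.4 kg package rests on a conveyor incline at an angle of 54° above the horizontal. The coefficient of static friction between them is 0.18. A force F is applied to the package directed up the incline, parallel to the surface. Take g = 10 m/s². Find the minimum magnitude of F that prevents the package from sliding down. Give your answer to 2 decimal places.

171.58 N

The normal force is N = mg cos 54° = 143.420 N. With F at its minimum the package is on the verge of sliding down, so static friction is at its maximum μ_s N = 0.18 × 143.420 = 25.816 N and acts up the slope.
Equilibrium along the incline: F + μ_s N = mg sin 54°, so F = 197.400 − 25.816 = 171.584 N.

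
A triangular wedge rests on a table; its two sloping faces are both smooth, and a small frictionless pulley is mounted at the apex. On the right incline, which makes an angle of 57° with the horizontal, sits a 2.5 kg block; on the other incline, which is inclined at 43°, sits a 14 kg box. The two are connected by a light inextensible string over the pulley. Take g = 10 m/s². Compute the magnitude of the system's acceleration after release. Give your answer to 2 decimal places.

Resolve each weight along its own incline: the 2.5 kg mass has component 2.5 × 10 × sin 57° = 20.967 N down its slope, and the 14 kg mass has 14 × 10 × sin 43° = 95.480 N down its slope.
The 14 kg side's 95.480 N exceeds the other side's 20.967 N, so that mass slides down and the 2.5 kg mass slides up. Taking that direction as positive, Newton's second law for the whole system gives 95.480 − 20.967 = (2.5 + 14) a, so a = 74.513 / 16.5 = 4.5159 m/s².

4.52 m/s²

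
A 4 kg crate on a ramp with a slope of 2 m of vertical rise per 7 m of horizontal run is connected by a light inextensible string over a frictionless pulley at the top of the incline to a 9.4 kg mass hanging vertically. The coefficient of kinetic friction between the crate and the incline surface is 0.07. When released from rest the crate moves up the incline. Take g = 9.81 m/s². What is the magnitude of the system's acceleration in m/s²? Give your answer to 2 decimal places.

5.88 m/s²

For the crate on the incline: the weight component along the slope is m₁g sin 15.95° = 4 × 9.81 × 0.2747 = 10.779 N and the normal force is N = m₁g cos 15.95° = 37.730 N.
Kinetic friction opposes the crate's motion up the incline: f = μN = 0.07 × 37.730 = 2.641 N acting down the slope.
Newton's second law for the crate (up-slope positive): T − 10.779 − 2.641 = 4 a. For the hanging mass (downward positive): 9.4 × 9.81 − T = 9.4 a.
Adding the two equations eliminates T: 78.794 = 13.4 a, so a = 5.8801 m/s².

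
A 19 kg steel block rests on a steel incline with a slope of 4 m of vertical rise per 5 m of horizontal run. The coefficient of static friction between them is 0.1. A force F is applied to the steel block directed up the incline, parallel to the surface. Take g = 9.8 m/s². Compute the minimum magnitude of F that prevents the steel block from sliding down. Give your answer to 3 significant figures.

102 N

The normal force is N = mg cos 38.66° = 145.398 N. With F at its minimum the steel block is on the verge of sliding down, so static friction is at its maximum μ_s N = 0.1 × 145.398 = 14.540 N and acts up the slope.
Equilibrium along the incline: F + μ_s N = mg sin 38.66°, so F = 116.318 − 14.540 = 101.778 N.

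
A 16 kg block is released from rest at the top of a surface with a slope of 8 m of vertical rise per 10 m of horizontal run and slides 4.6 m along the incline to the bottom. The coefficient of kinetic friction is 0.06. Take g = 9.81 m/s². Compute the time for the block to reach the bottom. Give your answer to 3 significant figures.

The weight component along the incline is mg sin 38.66° = 98.052 N and the normal force is N = mg cos 38.66° = 122.565 N.
Friction up the slope is f = μN = 0.06 × 122.565 = 7.354 N, so the net downslope force is 98.052 − 7.354 = 90.698 N and a = 90.698 / 16 = 5.6686 m/s².
Starting from rest, L = ½at², so t = √(2L/a) = √(2 × 4.6 / 5.6686) = 1.2740 s.

1.27 s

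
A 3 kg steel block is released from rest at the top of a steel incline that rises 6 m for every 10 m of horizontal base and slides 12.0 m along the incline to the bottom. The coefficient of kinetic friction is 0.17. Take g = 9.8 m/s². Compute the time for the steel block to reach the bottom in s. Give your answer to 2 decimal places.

The weight component along the incline is mg sin 30.96° = 15.126 N and the normal force is N = mg cos 30.96° = 25.210 N.
Friction up the slope is f = μN = 0.17 × 25.210 = 4.286 N, so the net downslope force is 15.126 − 4.286 = 10.840 N and a = 10.840 / 3 = 3.6133 m/s².
Starting from rest, L = ½at², so t = √(2L/a) = √(2 × 12.0 / 3.6133) = 2.5772 s.

2.58 s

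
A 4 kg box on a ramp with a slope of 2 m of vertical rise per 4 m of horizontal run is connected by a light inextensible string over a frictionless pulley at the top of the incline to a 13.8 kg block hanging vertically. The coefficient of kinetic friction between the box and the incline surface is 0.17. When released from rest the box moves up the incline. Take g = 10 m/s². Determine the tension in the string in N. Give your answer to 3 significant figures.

49.6 N

For the box on the incline: the weight component along the slope is m₁g sin 26.57° = 4 × 10 × 0.4472 = 17.888 N and the normal force is N = m₁g cos 26.57° = 35.777 N.
Kinetic friction opposes the box's motion up the incline: f = μN = 0.17 × 35.777 = 6.082 N acting down the slope.
Newton's second law for the box (up-slope positive): T − 17.888 − 6.082 = 4 a. For the hanging block (downward positive): 13.8 × 10 − T = 13.8 a.
Adding the two equations eliminates T: 114.030 = 17.8 a, so a = 6.4062 m/s².
Then from the hanging block's equation, T = 13.8 × (10 − 6.4062) = 49.594 N.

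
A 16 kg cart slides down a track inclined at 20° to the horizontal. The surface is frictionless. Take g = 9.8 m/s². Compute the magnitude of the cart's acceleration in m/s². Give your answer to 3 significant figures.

3.35 m/s²

Resolving the weight along the incline: the component pulling the cart down the slope is mg sin 20° = 16 × 9.8 × 0.3420 = 53.626 N, and the normal force is N = mg cos 20° = 16 × 9.8 × 0.9397 = 147.345 N.
With no friction the net force along the incline is 53.626 N, so a = g sin 20° = 53.626 / 16 = 3.3516 m/s².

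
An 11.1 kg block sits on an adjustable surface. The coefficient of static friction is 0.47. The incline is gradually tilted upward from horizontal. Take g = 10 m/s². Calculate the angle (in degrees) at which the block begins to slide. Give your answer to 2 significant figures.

25°

At the threshold of sliding, static friction is at its maximum μ_s N and exactly balances the weight component along the incline: mg sin θ = μ_s mg cos θ.
Hence tan θ = μ_s = 0.47, so θ = arctan(0.47) = 25.1735°.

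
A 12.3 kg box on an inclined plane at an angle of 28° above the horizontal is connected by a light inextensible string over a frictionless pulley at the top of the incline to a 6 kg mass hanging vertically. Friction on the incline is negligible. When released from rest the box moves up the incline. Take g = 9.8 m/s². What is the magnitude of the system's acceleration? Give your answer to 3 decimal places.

0.121 m/s²

For the box on the incline: the weight component along the slope is m₁g sin 28° = 12.3 × 9.8 × 0.4695 = 56.594 N and the normal force is N = m₁g cos 28° = 106.431 N.
Newton's second law for the box (up-slope positive): T − 56.594 = 12.3 a. For the hanging mass (downward positive): 6 × 9.8 − T = 6 a.
Adding the two equations eliminates T: 2.206 = 18.3 a, so a = 0.1205 m/s².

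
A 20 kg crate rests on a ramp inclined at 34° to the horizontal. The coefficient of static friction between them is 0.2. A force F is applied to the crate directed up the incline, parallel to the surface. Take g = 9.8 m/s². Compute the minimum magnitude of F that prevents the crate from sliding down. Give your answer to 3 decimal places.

The normal force is N = mg cos 34° = 162.491 N. With F at its minimum the crate is on the verge of sliding down, so static friction is at its maximum μ_s N = 0.2 × 162.491 = 32.498 N and acts up the slope.
Equilibrium along the incline: F + μ_s N = mg sin 34°, so F = 109.602 − 32.498 = 77.104 N.

77.104 N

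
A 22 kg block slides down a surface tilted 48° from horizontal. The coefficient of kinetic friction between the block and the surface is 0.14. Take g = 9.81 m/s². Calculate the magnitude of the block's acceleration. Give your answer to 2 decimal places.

Resolving the weight along the incline: the component pulling the block down the slope is mg sin 48° = 22 × 9.81 × 0.7431 = 160.376 N, and the normal force is N = mg cos 48° = 22 × 9.81 × 0.6691 = 144.405 N.
Kinetic friction acts up the slope with magnitude f = μN = 0.14 × 144.405 = 20.217 N.
Net force along the incline is 160.376 − 20.217 = 140.159 N, so a = 140.159 / 22 = 6.3709 m/s².

6.37 m/s²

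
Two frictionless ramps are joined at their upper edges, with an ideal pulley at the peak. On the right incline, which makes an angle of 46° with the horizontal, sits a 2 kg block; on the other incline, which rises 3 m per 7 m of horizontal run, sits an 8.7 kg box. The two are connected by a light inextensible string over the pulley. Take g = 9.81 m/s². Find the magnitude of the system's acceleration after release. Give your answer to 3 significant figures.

Resolve each weight along its own incline: the 2 kg mass has component 2 × 9.81 × sin 46° = 14.113 N down its slope, and the 8.7 kg mass has 8.7 × 9.81 × sin 23.20° = 33.620 N down its slope.
The 8.7 kg side's 33.620 N exceeds the other side's 14.113 N, so that mass slides down and the 2 kg mass slides up. Taking that direction as positive, Newton's second law for the whole system gives 33.620 − 14.113 = (2 + 8.7) a, so a = 19.507 / 10.7 = 1.8231 m/s².

1.82 m/s²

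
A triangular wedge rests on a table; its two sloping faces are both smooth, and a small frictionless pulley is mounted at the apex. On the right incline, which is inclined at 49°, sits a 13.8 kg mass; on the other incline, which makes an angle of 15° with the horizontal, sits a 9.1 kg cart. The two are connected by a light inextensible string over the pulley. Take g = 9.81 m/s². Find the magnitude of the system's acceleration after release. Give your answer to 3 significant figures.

Resolve each weight along its own incline: the 13.8 kg mass has component 13.8 × 9.81 × sin 49° = 102.171 N down its slope, and the 9.1 kg mass has 9.1 × 9.81 × sin 15° = 23.105 N down its slope.
The 13.8 kg side's 102.171 N exceeds the other side's 23.105 N, so that mass slides down and the 9.1 kg mass slides up. Taking that direction as positive, Newton's second law for the whole system gives 102.171 − 23.105 = (13.8 + 9.1) a, so a = 79.066 / 22.9 = 3.4527 m/s².

3.45 m/s²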